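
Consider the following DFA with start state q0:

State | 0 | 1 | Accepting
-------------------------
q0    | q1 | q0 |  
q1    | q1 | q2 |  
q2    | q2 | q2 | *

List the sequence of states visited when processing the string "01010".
q0 → q1 → q2 → q2 → q2 → q2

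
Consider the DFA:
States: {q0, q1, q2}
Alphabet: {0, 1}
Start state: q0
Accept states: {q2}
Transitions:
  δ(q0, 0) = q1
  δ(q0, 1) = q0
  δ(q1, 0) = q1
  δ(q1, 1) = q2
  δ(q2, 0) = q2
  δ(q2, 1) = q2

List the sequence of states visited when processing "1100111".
Starting at q0
Read '1': q0 -> q0
Read '1': q0 -> q0
Read '0': q0 -> q1
Read '0': q1 -> q1
Read '1': q1 -> q2
Read '1': q2 -> q2
Read '1': q2 -> q2

Final answer: q0 -> q0 -> q0 -> q1 -> q1 -> q2 -> q2 -> q2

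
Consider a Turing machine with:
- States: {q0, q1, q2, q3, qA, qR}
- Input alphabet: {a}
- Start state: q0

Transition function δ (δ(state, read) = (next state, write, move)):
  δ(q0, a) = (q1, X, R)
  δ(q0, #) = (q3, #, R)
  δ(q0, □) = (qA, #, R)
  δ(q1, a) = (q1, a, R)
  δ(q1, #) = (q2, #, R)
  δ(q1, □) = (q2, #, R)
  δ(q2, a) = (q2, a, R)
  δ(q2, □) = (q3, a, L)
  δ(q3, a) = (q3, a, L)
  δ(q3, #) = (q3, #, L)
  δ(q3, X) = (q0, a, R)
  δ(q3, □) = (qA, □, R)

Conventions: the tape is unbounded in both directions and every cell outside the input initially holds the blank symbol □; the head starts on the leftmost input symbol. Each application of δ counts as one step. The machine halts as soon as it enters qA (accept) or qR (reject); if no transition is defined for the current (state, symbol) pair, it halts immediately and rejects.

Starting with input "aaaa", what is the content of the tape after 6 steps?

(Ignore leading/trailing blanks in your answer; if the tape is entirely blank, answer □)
Step 0: [q0]aaaa (head at position 0)
Step 1: δ(q0, a) = (q1, X, R)  ⊢  X[q1]aaa (head at position 1)
Step 2: δ(q1, a) = (q1, a, R)  ⊢  Xa[q1]aa (head at position 2)
Step 3: δ(q1, a) = (q1, a, R)  ⊢  Xaa[q1]a (head at position 3)
Step 4: δ(q1, a) = (q1, a, R)  ⊢  Xaaa[q1]□ (head at position 4)
Step 5: δ(q1, □) = (q2, #, R)  ⊢  Xaaa#[q2]□ (head at position 5)
Step 6: δ(q2, □) = (q3, a, L)  ⊢  Xaaa[q3]#a (head at position 4)
Tape after 6 steps (ignoring surrounding blanks): Xaaa#a

Final answer: Tape: Xaaa#a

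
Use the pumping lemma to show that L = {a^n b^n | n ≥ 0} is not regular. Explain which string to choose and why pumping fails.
Language: L = {a^n b^n | n ≥ 0} (equal numbers of a's followed by b's)
Step 1: Assume for contradiction that L is regular, with pumping length p.
Step 2: Choose s = a^p b^p. Then s ∈ L (it has p a's followed by p b's) and |s| ≥ p.
Step 3: Consider any decomposition s = xyz with |xy| ≤ p and |y| > 0. Since |xy| ≤ p and the first p symbols of s are all a's, y = a^k for some k with 1 ≤ k ≤ p.
Step 4: Pumping up (i = 2): xy²z = a^(p+k) b^p, which has more a's than b's, so xy²z ∉ L.
This contradicts the pumping lemma, so L is not regular.

Final answer: Choose s = a^p b^p. Since |xy| ≤ p, y = a^k with k ≥ 1. Then xy²z = a^(p+k) b^p ∉ L.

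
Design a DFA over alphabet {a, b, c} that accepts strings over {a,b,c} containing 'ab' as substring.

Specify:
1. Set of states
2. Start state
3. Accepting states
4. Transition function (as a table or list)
One valid DFA (any DFA recognizing the same language is acceptable):
States: {q0, q1, q2}
Start: q0
Accepting: {q2}
Transitions (accepting states marked with *):
State | a | b | c | Accepting
-----------------------------
q0    | q1 | q0 | q0 |  
q1    | q1 | q2 | q0 |  
q2    | q2 | q2 | q2 | *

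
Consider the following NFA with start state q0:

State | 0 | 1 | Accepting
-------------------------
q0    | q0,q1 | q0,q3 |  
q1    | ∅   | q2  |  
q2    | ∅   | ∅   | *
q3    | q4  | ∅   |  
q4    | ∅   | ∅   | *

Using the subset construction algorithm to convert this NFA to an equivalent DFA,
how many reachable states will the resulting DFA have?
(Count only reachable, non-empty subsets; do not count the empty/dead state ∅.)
Start subset: {q0}
{q0}: on 0 → {q0, q1}, on 1 → {q0, q3}
{q0, q1}: on 0 → {q0, q1}, on 1 → {q0, q2, q3}
{q0, q3}: on 0 → {q0, q1, q4}, on 1 → {q0, q3}
{q0, q2, q3}: on 0 → {q0, q1, q4}, on 1 → {q0, q3}
{q0, q1, q4}: on 0 → {q0, q1}, on 1 → {q0, q2, q3}
Reachable non-empty subsets: {q0}, {q0, q1}, {q0, q3}, {q0, q2, q3}, {q0, q1, q4} — 5 in total.

Final answer: 5 states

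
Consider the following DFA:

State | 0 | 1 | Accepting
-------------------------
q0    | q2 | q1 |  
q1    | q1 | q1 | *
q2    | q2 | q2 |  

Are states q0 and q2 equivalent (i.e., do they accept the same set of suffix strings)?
Try the suffix "1".
From q0: q0 → q1 — accepting.
From q2: q2 → q2 — not accepting.
The two states disagree on this suffix, so they are not equivalent.

Final answer: No. Distinguishing string: "1" - accepted from q0 but not from q2.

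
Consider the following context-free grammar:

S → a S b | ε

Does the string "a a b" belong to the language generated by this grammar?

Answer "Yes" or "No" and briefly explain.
Every derivation applies S → a S b some number n of times and then S → ε, producing a^n b^n with equally many a's and b's. The string a a b has two a's but only one b, so it cannot be derived.

Final answer: No - no valid derivation exists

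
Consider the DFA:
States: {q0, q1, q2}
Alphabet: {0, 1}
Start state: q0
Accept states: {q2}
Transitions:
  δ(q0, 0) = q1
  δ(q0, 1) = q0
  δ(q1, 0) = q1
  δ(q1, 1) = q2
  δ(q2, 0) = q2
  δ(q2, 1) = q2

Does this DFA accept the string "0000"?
Processing string "0000":
  q0 --0--> q1
  q1 --0--> q1
  q1 --0--> q1
  q1 --0--> q1
Final state: q1
Accept states: {q2}
q1 is not an accept state, so the string is rejected.

Final answer: No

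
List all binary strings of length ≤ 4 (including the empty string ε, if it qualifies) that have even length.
Checking every binary string of length 0 to 4:
  Length 0: accepted: ε | rejected: (none)
  Length 1: accepted: (none) | rejected: 0, 1
  Length 2: accepted: 00, 01, 10, 11 | rejected: (none)
  Length 3: accepted: (none) | rejected: 000, 001, 010, 011, 100, 101, 110, 111
  Length 4: accepted: 0000, 0001, 0010, 0011, 0100, 0101, 0110, 0111, 1000, 1001, 1010, 1011, 1100, 1101, 1110, 1111 | rejected: (none)
Total: 21 string(s).

Final answer: ε, 00, 01, 10, 11, 0000, 0001, 0010, 0011, 0100, 0101, 0110, 0111, 1000, 1001, 1010, 1011, 1100, 1101, 1110, 1111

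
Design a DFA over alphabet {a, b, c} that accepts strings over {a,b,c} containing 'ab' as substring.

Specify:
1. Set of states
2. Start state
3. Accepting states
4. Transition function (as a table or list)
One valid DFA (any DFA recognizing the same language is acceptable):
States: {q0, q1, q2}
Start: q0
Accepting: {q2}
Transitions (accepting states marked with *):
State | a | b | c | Accepting
-----------------------------
q0    | q1 | q0 | q0 |  
q1    | q1 | q2 | q0 |  
q2    | q2 | q2 | q2 | *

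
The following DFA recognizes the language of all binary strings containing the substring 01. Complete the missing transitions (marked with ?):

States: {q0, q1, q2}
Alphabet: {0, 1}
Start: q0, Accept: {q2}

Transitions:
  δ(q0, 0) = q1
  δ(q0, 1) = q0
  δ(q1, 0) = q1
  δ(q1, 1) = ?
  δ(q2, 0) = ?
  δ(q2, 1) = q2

What each state remembers (consistent with the given transitions and accept states):
  q0: 01 not seen yet and the last symbol was not 0
  q1: 01 not seen yet and the last symbol was 0
  q2: the substring 01 has already been seen
Filling in the missing entries:
  δ(q1, 1): in q1 (01 not seen yet and the last symbol was 0), after reading 1 we have: the substring 01 has already been seen → q2
  δ(q2, 0): in q2 (the substring 01 has already been seen), after reading 0 we have: the substring 01 has already been seen → q2

Final answer: δ(q1, 1) = q2; δ(q2, 0) = q2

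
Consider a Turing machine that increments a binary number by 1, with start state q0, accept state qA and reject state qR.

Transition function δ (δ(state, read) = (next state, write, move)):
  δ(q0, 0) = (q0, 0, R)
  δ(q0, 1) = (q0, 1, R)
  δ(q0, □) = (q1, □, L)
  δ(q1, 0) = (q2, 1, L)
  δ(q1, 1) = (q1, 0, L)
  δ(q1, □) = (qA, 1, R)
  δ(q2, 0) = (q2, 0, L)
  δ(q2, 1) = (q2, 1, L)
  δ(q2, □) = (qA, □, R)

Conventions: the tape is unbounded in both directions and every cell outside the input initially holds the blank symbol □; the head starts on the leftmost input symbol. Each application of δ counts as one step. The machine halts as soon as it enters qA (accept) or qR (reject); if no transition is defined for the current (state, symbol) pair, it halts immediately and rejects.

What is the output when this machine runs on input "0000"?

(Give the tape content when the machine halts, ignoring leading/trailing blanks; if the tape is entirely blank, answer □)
Step 0: [q0]0000 (head at position 0)
Step 1: δ(q0, 0) = (q0, 0, R)  ⊢  0[q0]000 (head at position 1)
Step 2: δ(q0, 0) = (q0, 0, R)  ⊢  00[q0]00 (head at position 2)
Step 3: δ(q0, 0) = (q0, 0, R)  ⊢  000[q0]0 (head at position 3)
Step 4: δ(q0, 0) = (q0, 0, R)  ⊢  0000[q0]□ (head at position 4)
Step 5: δ(q0, □) = (q1, □, L)  ⊢  000[q1]0□ (head at position 3)
Step 6: δ(q1, 0) = (q2, 1, L)  ⊢  00[q2]01□ (head at position 2)
Step 7: δ(q2, 0) = (q2, 0, L)  ⊢  0[q2]001□ (head at position 1)
Step 8: δ(q2, 0) = (q2, 0, L)  ⊢  [q2]0001□ (head at position 0)
Step 9: δ(q2, 0) = (q2, 0, L)  ⊢  [q2]□0001□ (head at position -1)
Step 10: δ(q2, □) = (qA, □, R)  ⊢  □[qA]0001□ (head at position 0)
The machine is in qA, so it halts and accepts.
Tape content when halted (ignoring surrounding blanks): 0001

Final answer: Output: 0001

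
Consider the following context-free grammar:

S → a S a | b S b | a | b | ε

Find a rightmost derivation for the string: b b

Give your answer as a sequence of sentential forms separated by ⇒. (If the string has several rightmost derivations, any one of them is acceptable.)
Start with S.
Step 1: the rightmost non-terminal is S; apply S → b S b:  b S b
Step 2: the rightmost non-terminal is S; apply S → ε:  b b

Final answer: S ⇒ b S b ⇒ b b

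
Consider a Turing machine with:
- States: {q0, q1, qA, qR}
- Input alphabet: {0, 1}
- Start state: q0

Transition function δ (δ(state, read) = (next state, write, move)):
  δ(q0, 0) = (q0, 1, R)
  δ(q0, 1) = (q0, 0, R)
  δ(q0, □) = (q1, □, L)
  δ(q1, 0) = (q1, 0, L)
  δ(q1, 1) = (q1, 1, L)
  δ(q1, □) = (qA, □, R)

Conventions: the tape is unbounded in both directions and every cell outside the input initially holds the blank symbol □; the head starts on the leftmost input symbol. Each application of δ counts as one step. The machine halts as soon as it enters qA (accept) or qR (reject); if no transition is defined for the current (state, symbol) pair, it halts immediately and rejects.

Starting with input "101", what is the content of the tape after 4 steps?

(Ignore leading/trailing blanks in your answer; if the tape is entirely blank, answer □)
Step 0: [q0]101 (head at position 0)
Step 1: δ(q0, 1) = (q0, 0, R)  ⊢  0[q0]01 (head at position 1)
Step 2: δ(q0, 0) = (q0, 1, R)  ⊢  01[q0]1 (head at position 2)
Step 3: δ(q0, 1) = (q0, 0, R)  ⊢  010[q0]□ (head at position 3)
Step 4: δ(q0, □) = (q1, □, L)  ⊢  01[q1]0□ (head at position 2)
Tape after 4 steps (ignoring surrounding blanks): 010

Final answer: Tape: 010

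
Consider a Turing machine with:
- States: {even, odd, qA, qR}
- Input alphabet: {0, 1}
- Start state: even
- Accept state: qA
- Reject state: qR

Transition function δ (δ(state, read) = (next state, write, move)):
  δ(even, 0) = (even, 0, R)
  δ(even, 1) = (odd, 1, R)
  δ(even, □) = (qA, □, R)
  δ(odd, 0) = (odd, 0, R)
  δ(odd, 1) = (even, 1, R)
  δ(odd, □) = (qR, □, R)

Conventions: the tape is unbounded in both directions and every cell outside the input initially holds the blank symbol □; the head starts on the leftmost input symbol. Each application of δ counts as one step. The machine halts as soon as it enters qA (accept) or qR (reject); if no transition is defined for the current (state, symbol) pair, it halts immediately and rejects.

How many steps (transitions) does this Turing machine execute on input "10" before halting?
Step 0: [even]10 (head at position 0)
Step 1: δ(even, 1) = (odd, 1, R)  ⊢  1[odd]0 (head at position 1)
Step 2: δ(odd, 0) = (odd, 0, R)  ⊢  10[odd]□ (head at position 2)
Step 3: δ(odd, □) = (qR, □, R)  ⊢  10□[qR]□ (head at position 3)
The machine is in qR, so it halts and rejects.
Number of transitions executed: 3.

Final answer: 3 steps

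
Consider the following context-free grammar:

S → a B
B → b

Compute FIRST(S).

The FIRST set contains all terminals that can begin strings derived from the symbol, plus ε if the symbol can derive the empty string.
S has the single production S → a B, whose right-hand side begins with the terminal a. So FIRST(S) = {a}.

Final answer: {a}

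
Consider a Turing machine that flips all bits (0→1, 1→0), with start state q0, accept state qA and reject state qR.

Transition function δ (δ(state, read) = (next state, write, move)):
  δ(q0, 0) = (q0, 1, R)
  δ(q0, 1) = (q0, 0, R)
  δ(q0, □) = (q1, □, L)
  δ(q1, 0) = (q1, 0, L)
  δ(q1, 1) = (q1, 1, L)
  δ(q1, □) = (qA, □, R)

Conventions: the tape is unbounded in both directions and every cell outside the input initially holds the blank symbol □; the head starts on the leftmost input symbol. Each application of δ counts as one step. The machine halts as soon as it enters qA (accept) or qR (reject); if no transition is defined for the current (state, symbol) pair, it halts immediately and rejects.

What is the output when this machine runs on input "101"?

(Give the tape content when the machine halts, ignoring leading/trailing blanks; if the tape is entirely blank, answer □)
Step 0: [q0]101 (head at position 0)
Step 1: δ(q0, 1) = (q0, 0, R)  ⊢  0[q0]01 (head at position 1)
Step 2: δ(q0, 0) = (q0, 1, R)  ⊢  01[q0]1 (head at position 2)
Step 3: δ(q0, 1) = (q0, 0, R)  ⊢  010[q0]□ (head at position 3)
Step 4: δ(q0, □) = (q1, □, L)  ⊢  01[q1]0□ (head at position 2)
Step 5: δ(q1, 0) = (q1, 0, L)  ⊢  0[q1]10□ (head at position 1)
Step 6: δ(q1, 1) = (q1, 1, L)  ⊢  [q1]010□ (head at position 0)
Step 7: δ(q1, 0) = (q1, 0, L)  ⊢  [q1]□010□ (head at position -1)
Step 8: δ(q1, □) = (qA, □, R)  ⊢  □[qA]010□ (head at position 0)
The machine is in qA, so it halts and accepts.
Tape content when halted (ignoring surrounding blanks): 010

Final answer: Output: 010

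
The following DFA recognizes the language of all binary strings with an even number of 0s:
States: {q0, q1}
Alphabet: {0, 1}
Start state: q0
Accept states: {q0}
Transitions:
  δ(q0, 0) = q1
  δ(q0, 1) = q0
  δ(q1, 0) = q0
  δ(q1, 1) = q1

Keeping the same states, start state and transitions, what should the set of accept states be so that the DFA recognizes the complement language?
The DFA is complete (every state has a transition on every symbol), so the complement
is recognized by the same DFA with accepting and non-accepting states swapped.
Original accept states: {q0}
Complement accept states = All states - Original accept states
= {q0, q1} - {q0}
= {q1}
Complement language: strings with an ODD number of 0s

Final answer: {q1}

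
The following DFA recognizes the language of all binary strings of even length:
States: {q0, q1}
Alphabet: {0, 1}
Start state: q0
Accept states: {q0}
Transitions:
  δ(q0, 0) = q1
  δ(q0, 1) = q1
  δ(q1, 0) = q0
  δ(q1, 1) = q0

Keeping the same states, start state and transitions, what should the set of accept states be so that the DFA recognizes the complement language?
The DFA is complete (every state has a transition on every symbol), so the complement
is recognized by the same DFA with accepting and non-accepting states swapped.
Original accept states: {q0}
Complement accept states = All states - Original accept states
= {q0, q1} - {q0}
= {q1}
Complement language: strings of ODD length

Final answer: {q1}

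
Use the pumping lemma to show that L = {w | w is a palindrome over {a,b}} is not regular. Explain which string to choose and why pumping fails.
Language: L = {w | w is a palindrome over {a,b}} (strings that read the same forwards and backwards)
Step 1: Assume for contradiction that L is regular, with pumping length p.
Step 2: Choose s = a^p b a^p. Then s ∈ L (it reads the same forwards and backwards) and |s| ≥ p.
Step 3: Consider any decomposition s = xyz with |xy| ≤ p and |y| > 0. Since |xy| ≤ p and the first p symbols of s are all a's, y = a^k for some k with 1 ≤ k ≤ p.
Step 4: Pumping up (i = 2): xy²z = a^(p+k) b a^p. Its reverse is a^p b a^(p+k) ≠ a^(p+k) b a^p (the single b is no longer in the middle), so xy²z is not a palindrome and xy²z ∉ L.
This contradicts the pumping lemma, so L is not regular.

Final answer: Choose s = a^p b a^p. Since |xy| ≤ p, y = a^k with k ≥ 1. Then xy²z = a^(p+k) b a^p is not a palindrome, so ∉ L.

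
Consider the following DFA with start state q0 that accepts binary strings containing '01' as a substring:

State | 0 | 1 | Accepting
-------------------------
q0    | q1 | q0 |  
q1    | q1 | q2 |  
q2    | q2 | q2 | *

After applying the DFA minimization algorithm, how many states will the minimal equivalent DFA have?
All 3 states are reachable from q0, so none can be removed as unreachable.
Table-filling: first mark every (accepting, non-accepting) pair as distinguishable (accepting: {q2}; non-accepting: {q0, q1}).
Round 1: (q0, q1) on '1' go to q0 and q2, already distinguishable → mark.
Every pair of states is distinguishable, so the DFA is already minimal.
Equivalence classes: {q0}, {q1}, {q2} → 3 states.

Final answer: 3 states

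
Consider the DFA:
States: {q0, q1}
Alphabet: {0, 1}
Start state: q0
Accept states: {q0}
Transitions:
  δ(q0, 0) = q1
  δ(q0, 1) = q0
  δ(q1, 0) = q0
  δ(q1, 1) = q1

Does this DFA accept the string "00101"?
Processing string "00101":
  q0 --0--> q1
  q1 --0--> q0
  q0 --1--> q0
  q0 --0--> q1
  q1 --1--> q1
Final state: q1
Accept states: {q0}
q1 is not an accept state, so the string is rejected.

Final answer: No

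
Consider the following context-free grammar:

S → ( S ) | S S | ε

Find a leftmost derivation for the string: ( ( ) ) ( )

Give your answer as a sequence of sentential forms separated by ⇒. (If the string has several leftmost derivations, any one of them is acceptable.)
Start with S.
Step 1: the leftmost non-terminal is S; apply S → S S:  S S
Step 2: the leftmost non-terminal is S; apply S → ( S ):  ( S ) S
Step 3: the leftmost non-terminal is S; apply S → ( S ):  ( ( S ) ) S
Step 4: the leftmost non-terminal is S; apply S → ε:  ( ( ) ) S
Step 5: the leftmost non-terminal is S; apply S → ( S ):  ( ( ) ) ( S )
Step 6: the leftmost non-terminal is S; apply S → ε:  ( ( ) ) ( )

Final answer: S ⇒ S S ⇒ ( S ) S ⇒ ( ( S ) ) S ⇒ ( ( ) ) S ⇒ ( ( ) ) ( S ) ⇒ ( ( ) ) ( )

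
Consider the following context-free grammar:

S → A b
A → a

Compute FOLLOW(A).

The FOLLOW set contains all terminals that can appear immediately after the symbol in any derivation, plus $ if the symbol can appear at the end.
A occurs only in S → A b, where it is immediately followed by the terminal b. So FOLLOW(A) = {b}.

Final answer: {b}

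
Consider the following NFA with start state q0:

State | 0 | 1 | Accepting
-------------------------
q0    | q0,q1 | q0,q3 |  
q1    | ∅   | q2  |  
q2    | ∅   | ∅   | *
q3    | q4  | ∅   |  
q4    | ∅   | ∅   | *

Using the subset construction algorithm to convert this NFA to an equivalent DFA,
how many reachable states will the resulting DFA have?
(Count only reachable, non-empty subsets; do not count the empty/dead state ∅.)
Start subset: {q0}
{q0}: on 0 → {q0, q1}, on 1 → {q0, q3}
{q0, q1}: on 0 → {q0, q1}, on 1 → {q0, q2, q3}
{q0, q3}: on 0 → {q0, q1, q4}, on 1 → {q0, q3}
{q0, q2, q3}: on 0 → {q0, q1, q4}, on 1 → {q0, q3}
{q0, q1, q4}: on 0 → {q0, q1}, on 1 → {q0, q2, q3}
Reachable non-empty subsets: {q0}, {q0, q1}, {q0, q3}, {q0, q2, q3}, {q0, q1, q4} — 5 in total.

Final answer: 5 states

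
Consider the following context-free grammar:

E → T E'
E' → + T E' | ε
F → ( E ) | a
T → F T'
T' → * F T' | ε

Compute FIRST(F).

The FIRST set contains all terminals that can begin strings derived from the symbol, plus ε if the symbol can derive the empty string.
FIRST(F): F → ( E ) contributes '(' and F → a contributes 'a', so FIRST(F) = {(, a}. F is not nullable.

Final answer: {(, a}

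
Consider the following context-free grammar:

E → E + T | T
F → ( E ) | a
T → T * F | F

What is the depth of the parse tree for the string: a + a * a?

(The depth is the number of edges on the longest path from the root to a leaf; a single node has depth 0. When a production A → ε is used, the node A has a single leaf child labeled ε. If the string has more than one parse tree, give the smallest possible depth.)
The grammar is unambiguous; the parse tree of a + a * a is:
E → E + T at the root (depth 0).
  Left E (depth 1) → T (2) → F (3) → a (4).
  Right T (depth 1) → T * F; that T (2) → F (3) → a (4); F (2) → a (3).
The longest root-to-leaf paths have 4 edges.
Depth = 4.

Final answer: 4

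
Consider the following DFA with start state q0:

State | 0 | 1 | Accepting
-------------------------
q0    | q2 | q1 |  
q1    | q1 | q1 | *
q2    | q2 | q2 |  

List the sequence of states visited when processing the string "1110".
q0 → q1 → q1 → q1 → q1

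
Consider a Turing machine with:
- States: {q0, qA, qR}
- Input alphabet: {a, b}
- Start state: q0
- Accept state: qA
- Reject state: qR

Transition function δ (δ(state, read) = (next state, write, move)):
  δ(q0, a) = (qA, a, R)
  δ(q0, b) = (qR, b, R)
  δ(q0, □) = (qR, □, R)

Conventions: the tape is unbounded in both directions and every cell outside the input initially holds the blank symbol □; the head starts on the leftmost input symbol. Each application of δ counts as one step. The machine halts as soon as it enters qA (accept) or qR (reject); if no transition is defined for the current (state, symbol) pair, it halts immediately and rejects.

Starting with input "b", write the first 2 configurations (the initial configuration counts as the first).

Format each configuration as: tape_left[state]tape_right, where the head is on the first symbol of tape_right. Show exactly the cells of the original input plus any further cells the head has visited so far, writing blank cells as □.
Step 0: [q0]b (head at position 0)
Step 1: δ(q0, b) = (qR, b, R)  ⊢  b[qR]□ (head at position 1)

Final answer: [q0]b ⊢ b[qR]□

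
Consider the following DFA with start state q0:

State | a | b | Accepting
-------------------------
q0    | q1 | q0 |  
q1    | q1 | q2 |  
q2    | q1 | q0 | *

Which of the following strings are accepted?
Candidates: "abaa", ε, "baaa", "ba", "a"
"abaa": q0 → q1 → q2 → q1 → q1; q1 is not accepting → rejected
ε: q0; q0 is not accepting → rejected
"baaa": q0 → q0 → q1 → q1 → q1; q1 is not accepting → rejected
"ba": q0 → q0 → q1; q1 is not accepting → rejected
"a": q0 → q1; q1 is not accepting → rejected

Final answer: None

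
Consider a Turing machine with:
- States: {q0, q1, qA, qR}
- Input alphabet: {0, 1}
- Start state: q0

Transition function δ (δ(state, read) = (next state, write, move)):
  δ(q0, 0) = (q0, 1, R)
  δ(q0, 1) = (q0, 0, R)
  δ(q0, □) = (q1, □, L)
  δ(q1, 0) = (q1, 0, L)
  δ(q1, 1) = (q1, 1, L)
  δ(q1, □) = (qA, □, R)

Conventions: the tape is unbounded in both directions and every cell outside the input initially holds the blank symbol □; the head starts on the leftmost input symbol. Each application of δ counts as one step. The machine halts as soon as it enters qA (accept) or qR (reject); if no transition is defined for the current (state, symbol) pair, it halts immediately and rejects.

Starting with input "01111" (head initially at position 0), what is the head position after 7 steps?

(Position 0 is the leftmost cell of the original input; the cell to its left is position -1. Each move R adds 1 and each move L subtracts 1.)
Step 0: [q0]01111 (head at position 0)
Step 1: δ(q0, 0) = (q0, 1, R)  ⊢  1[q0]1111 (head at position 1)
Step 2: δ(q0, 1) = (q0, 0, R)  ⊢  10[q0]111 (head at position 2)
Step 3: δ(q0, 1) = (q0, 0, R)  ⊢  100[q0]11 (head at position 3)
Step 4: δ(q0, 1) = (q0, 0, R)  ⊢  1000[q0]1 (head at position 4)
Step 5: δ(q0, 1) = (q0, 0, R)  ⊢  10000[q0]□ (head at position 5)
Step 6: δ(q0, □) = (q1, □, L)  ⊢  1000[q1]0□ (head at position 4)
Step 7: δ(q1, 0) = (q1, 0, L)  ⊢  100[q1]00□ (head at position 3)
Head position after 7 steps: 3

Final answer: Position 3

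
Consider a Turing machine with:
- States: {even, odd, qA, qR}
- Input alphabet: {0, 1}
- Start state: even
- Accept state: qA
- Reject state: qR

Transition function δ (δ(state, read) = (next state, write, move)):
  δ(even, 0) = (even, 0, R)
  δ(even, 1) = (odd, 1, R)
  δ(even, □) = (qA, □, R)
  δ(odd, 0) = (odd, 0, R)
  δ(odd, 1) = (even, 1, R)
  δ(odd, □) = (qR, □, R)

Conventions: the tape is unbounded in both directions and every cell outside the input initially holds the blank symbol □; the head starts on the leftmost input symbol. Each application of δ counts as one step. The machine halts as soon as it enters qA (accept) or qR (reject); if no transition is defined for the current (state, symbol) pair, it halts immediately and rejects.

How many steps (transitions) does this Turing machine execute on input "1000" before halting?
Step 0: [even]1000 (head at position 0)
Step 1: δ(even, 1) = (odd, 1, R)  ⊢  1[odd]000 (head at position 1)
Step 2: δ(odd, 0) = (odd, 0, R)  ⊢  10[odd]00 (head at position 2)
Step 3: δ(odd, 0) = (odd, 0, R)  ⊢  100[odd]0 (head at position 3)
Step 4: δ(odd, 0) = (odd, 0, R)  ⊢  1000[odd]□ (head at position 4)
Step 5: δ(odd, □) = (qR, □, R)  ⊢  1000□[qR]□ (head at position 5)
The machine is in qR, so it halts and rejects.
Number of transitions executed: 5.

Final answer: 5 steps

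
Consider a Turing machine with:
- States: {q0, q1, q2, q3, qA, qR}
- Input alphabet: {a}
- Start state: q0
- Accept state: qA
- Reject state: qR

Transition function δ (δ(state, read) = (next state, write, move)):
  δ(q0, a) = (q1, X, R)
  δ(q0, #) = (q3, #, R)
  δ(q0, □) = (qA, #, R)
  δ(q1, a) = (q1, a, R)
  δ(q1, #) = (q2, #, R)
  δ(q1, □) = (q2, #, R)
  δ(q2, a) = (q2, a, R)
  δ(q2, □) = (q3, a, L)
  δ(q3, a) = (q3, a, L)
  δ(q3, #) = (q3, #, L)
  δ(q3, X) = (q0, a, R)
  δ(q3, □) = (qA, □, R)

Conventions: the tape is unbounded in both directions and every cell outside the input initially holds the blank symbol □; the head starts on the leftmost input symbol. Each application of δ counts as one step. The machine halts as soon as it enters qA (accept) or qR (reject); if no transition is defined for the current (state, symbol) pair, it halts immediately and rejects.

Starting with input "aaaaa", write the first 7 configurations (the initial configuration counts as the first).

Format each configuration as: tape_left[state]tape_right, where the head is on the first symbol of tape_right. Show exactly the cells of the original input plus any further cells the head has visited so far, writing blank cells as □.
Step 0: [q0]aaaaa (head at position 0)
Step 1: δ(q0, a) = (q1, X, R)  ⊢  X[q1]aaaa (head at position 1)
Step 2: δ(q1, a) = (q1, a, R)  ⊢  Xa[q1]aaa (head at position 2)
Step 3: δ(q1, a) = (q1, a, R)  ⊢  Xaa[q1]aa (head at position 3)
Step 4: δ(q1, a) = (q1, a, R)  ⊢  Xaaa[q1]a (head at position 4)
Step 5: δ(q1, a) = (q1, a, R)  ⊢  Xaaaa[q1]□ (head at position 5)
Step 6: δ(q1, □) = (q2, #, R)  ⊢  Xaaaa#[q2]□ (head at position 6)

Final answer: [q0]aaaaa ⊢ X[q1]aaaa ⊢ Xa[q1]aaa ⊢ Xaa[q1]aa ⊢ Xaaa[q1]a ⊢ Xaaaa[q1]□ ⊢ Xaaaa#[q2]□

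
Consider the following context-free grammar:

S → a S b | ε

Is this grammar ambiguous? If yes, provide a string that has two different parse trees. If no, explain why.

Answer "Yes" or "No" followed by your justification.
At every step exactly one production applies: if the remaining string to generate is non-empty it starts with a and ends with b, forcing S → a S b; if it is empty, S → ε is forced. Hence each string a^n b^n has exactly one derivation (S → a S b applied n times, then S → ε) and one parse tree.

Final answer: No - the grammar is unambiguous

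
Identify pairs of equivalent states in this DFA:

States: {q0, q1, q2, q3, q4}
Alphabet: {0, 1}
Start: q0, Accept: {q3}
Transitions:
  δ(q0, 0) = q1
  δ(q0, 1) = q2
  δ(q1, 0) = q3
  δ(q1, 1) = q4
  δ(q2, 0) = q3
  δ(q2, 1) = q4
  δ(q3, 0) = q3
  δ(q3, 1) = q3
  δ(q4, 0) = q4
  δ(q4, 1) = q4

Using the table-filling algorithm:
Round 0 – mark pairs where exactly one state is accepting: (q0,q3), (q1,q3), (q2,q3), (q3,q4)
Round 1 – newly marked: (q0,q1) [on 0: q1 vs q3, already marked]; (q0,q2) [on 0: q1 vs q3, already marked]; (q1,q4) [on 0: q3 vs q4, already marked]; (q2,q4) [on 0: q3 vs q4, already marked]
Round 2 – newly marked: (q0,q4) [on 0: q1 vs q4, already marked]
No further pairs can be marked.
(q1, q2) unmarked: δ(q1,0)=q3, δ(q2,0)=q3; δ(q1,1)=q4, δ(q2,1)=q4 → equivalent
Equivalent pairs: (q1, q2)

Final answer: Equivalent pairs: (q1, q2)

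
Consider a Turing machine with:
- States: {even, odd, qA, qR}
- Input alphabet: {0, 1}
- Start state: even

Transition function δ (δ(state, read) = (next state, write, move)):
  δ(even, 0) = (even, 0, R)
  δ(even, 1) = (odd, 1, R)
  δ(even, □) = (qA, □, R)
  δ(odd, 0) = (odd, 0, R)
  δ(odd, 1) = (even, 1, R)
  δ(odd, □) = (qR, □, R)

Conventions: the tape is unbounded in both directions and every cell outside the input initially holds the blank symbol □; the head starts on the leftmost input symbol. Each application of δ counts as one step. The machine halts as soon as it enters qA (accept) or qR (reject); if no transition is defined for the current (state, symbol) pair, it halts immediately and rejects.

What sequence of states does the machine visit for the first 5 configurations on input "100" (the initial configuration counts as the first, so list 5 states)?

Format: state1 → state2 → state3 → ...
Step 0: [even]100 (head at position 0)
Step 1: δ(even, 1) = (odd, 1, R)  ⊢  1[odd]00 (head at position 1)
Step 2: δ(odd, 0) = (odd, 0, R)  ⊢  10[odd]0 (head at position 2)
Step 3: δ(odd, 0) = (odd, 0, R)  ⊢  100[odd]□ (head at position 3)
Step 4: δ(odd, □) = (qR, □, R)  ⊢  100□[qR]□ (head at position 4)
Reading off the states of these 5 configurations: even → odd → odd → odd → qR

Final answer: even → odd → odd → odd → qR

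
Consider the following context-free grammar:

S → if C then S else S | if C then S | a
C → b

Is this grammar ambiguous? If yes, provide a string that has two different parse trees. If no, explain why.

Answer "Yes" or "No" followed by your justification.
The 'dangling else' can attach to either if. Two leftmost derivations of  if b then if b then a else a:
  (1) S ⇒ if C then S else S ⇒ if b then S else S ⇒ if b then if C then S else S ⇒ if b then if b then S else S ⇒ if b then if b then a else S ⇒ if b then if b then a else a   (else belongs to the outer if)
  (2) S ⇒ if C then S ⇒ if b then S ⇒ if b then if C then S else S ⇒ if b then if b then S else S ⇒ if b then if b then a else S ⇒ if b then if b then a else a   (else belongs to the inner if)
Two distinct parse trees for the same string, so the grammar is ambiguous.

Final answer: Yes - the string 'if b then if b then a else a' has two distinct leftmost derivations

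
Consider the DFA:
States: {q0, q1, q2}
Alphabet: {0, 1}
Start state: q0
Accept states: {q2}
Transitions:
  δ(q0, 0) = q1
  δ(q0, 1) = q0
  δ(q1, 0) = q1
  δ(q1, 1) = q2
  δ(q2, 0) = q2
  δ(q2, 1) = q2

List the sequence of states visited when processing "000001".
Starting at q0
Read '0': q0 -> q1
Read '0': q1 -> q1
Read '0': q1 -> q1
Read '0': q1 -> q1
Read '0': q1 -> q1
Read '1': q1 -> q2

Final answer: q0 -> q1 -> q1 -> q1 -> q1 -> q1 -> q2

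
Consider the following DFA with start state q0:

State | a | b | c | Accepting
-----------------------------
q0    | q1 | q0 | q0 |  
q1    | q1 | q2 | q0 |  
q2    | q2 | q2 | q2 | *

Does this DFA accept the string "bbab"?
Start in q0.
Read 'b': q0 → q0
Read 'b': q0 → q0
Read 'a': q0 → q1
Read 'b': q1 → q2
Final state q2 is accepting, so the string is accepted.

Final answer: Yes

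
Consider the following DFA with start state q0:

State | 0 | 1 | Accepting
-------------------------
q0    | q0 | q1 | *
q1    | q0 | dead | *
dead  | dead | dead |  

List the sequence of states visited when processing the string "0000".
q0 → q0 → q0 → q0 → q0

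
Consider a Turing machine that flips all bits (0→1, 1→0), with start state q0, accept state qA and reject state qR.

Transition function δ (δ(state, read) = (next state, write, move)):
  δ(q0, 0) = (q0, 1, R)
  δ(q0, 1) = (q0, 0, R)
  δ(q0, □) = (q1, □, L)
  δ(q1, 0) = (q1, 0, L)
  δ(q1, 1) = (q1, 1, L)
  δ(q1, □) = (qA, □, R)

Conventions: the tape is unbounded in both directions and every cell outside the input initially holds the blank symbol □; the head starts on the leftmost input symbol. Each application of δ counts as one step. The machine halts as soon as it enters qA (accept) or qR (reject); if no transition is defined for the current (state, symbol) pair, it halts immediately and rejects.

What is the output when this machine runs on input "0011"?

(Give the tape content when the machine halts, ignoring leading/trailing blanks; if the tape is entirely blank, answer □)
Step 0: [q0]0011 (head at position 0)
Step 1: δ(q0, 0) = (q0, 1, R)  ⊢  1[q0]011 (head at position 1)
Step 2: δ(q0, 0) = (q0, 1, R)  ⊢  11[q0]11 (head at position 2)
Step 3: δ(q0, 1) = (q0, 0, R)  ⊢  110[q0]1 (head at position 3)
Step 4: δ(q0, 1) = (q0, 0, R)  ⊢  1100[q0]□ (head at position 4)
Step 5: δ(q0, □) = (q1, □, L)  ⊢  110[q1]0□ (head at position 3)
Step 6: δ(q1, 0) = (q1, 0, L)  ⊢  11[q1]00□ (head at position 2)
Step 7: δ(q1, 0) = (q1, 0, L)  ⊢  1[q1]100□ (head at position 1)
Step 8: δ(q1, 1) = (q1, 1, L)  ⊢  [q1]1100□ (head at position 0)
Step 9: δ(q1, 1) = (q1, 1, L)  ⊢  [q1]□1100□ (head at position -1)
Step 10: δ(q1, □) = (qA, □, R)  ⊢  □[qA]1100□ (head at position 0)
The machine is in qA, so it halts and accepts.
Tape content when halted (ignoring surrounding blanks): 1100

Final answer: Output: 1100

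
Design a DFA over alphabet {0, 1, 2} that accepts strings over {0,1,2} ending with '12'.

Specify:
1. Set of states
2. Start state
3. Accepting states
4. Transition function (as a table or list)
One valid DFA (any DFA recognizing the same language is acceptable):
States: {q0, q1, q2}
Start: q0
Accepting: {q2}
Transitions (accepting states marked with *):
State | 0 | 1 | 2 | Accepting
-----------------------------
q0    | q0 | q1 | q0 |  
q1    | q0 | q1 | q2 |  
q2    | q0 | q1 | q0 | *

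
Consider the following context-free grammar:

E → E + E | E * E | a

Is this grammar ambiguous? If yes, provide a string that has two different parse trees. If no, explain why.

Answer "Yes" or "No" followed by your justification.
Two different leftmost derivations of a + a * a:
  (1) E ⇒ E + E ⇒ a + E ⇒ a + E * E ⇒ a + a * E ⇒ a + a * a   (tree groups a + (a * a))
  (2) E ⇒ E * E ⇒ E + E * E ⇒ a + E * E ⇒ a + a * E ⇒ a + a * a   (tree groups (a + a) * a)
Two distinct leftmost derivations = two distinct parse trees, so the grammar is ambiguous.

Final answer: Yes - the string 'a + a * a' has two distinct leftmost derivations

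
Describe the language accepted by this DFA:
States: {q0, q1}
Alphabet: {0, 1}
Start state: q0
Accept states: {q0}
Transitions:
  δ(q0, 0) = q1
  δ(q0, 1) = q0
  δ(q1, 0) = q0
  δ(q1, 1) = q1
Analyzing the DFA structure:
Start state: q0
Accept states: {q0}
Interpreting what each state remembers (checking against the transitions):
  q0: an even number of 0s has been read so far
  q1: an odd number of 0s has been read so far
  δ(q0, 0): in q0 (an even number of 0s has been read so far), after reading 0 we have: an odd number of 0s has been read so far → q1
  δ(q0, 1): in q0 (an even number of 0s has been read so far), after reading 1 we have: an even number of 0s has been read so far → q0
  δ(q1, 0): in q1 (an odd number of 0s has been read so far), after reading 0 we have: an even number of 0s has been read so far → q0
  δ(q1, 1): in q1 (an odd number of 0s has been read so far), after reading 1 we have: an odd number of 0s has been read so far → q1
A string is accepted iff it ends in {q0}, i.e. an even number of 0s has been read so far.
Language: All binary strings with an even number of 0s

Final answer: All binary strings with an even number of 0s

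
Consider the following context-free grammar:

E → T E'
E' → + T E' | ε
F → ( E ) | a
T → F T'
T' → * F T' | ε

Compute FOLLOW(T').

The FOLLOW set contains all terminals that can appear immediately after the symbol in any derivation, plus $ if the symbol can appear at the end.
Useful FIRST sets: FIRST(E') = {+, ε}, FIRST(T') = {*, ε} (both E' and T' are nullable).
FOLLOW(E): E is the start symbol → $; E appears in F → ( E ) followed by ')' → FOLLOW(E) = {), $}.
FOLLOW(E'): E' appears at the right end of E → T E' and of E' → + T E', so FOLLOW(E') ⊇ FOLLOW(E) (the second occurrence adds nothing new). FOLLOW(E') = {), $}.
FOLLOW(T): in E → T E' and E' → + T E', T is followed by E': add FIRST(E') minus ε = {+}; since E' is nullable, also add FOLLOW(E) and FOLLOW(E') = {), $}. FOLLOW(T) = {+, ), $}.
FOLLOW(T'): T' appears at the right end of T → F T' and of T' → * F T', so FOLLOW(T') = FOLLOW(T) = {+, ), $}.

Final answer: {$, ), +}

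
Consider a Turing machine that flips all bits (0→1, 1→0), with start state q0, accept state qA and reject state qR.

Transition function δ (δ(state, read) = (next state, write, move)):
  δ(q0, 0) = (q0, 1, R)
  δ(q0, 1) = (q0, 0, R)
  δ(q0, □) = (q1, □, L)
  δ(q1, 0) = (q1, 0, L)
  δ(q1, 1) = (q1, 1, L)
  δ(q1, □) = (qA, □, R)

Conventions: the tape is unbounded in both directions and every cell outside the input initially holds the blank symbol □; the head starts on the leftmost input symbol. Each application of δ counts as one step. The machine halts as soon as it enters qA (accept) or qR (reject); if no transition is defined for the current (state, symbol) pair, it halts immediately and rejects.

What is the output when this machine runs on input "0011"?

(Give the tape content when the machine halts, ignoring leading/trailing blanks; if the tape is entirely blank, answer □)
Step 0: [q0]0011 (head at position 0)
Step 1: δ(q0, 0) = (q0, 1, R)  ⊢  1[q0]011 (head at position 1)
Step 2: δ(q0, 0) = (q0, 1, R)  ⊢  11[q0]11 (head at position 2)
Step 3: δ(q0, 1) = (q0, 0, R)  ⊢  110[q0]1 (head at position 3)
Step 4: δ(q0, 1) = (q0, 0, R)  ⊢  1100[q0]□ (head at position 4)
Step 5: δ(q0, □) = (q1, □, L)  ⊢  110[q1]0□ (head at position 3)
Step 6: δ(q1, 0) = (q1, 0, L)  ⊢  11[q1]00□ (head at position 2)
Step 7: δ(q1, 0) = (q1, 0, L)  ⊢  1[q1]100□ (head at position 1)
Step 8: δ(q1, 1) = (q1, 1, L)  ⊢  [q1]1100□ (head at position 0)
Step 9: δ(q1, 1) = (q1, 1, L)  ⊢  [q1]□1100□ (head at position -1)
Step 10: δ(q1, □) = (qA, □, R)  ⊢  □[qA]1100□ (head at position 0)
The machine is in qA, so it halts and accepts.
Tape content when halted (ignoring surrounding blanks): 1100

Final answer: Output: 1100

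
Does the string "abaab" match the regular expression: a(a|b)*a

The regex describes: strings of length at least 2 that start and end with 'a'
No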